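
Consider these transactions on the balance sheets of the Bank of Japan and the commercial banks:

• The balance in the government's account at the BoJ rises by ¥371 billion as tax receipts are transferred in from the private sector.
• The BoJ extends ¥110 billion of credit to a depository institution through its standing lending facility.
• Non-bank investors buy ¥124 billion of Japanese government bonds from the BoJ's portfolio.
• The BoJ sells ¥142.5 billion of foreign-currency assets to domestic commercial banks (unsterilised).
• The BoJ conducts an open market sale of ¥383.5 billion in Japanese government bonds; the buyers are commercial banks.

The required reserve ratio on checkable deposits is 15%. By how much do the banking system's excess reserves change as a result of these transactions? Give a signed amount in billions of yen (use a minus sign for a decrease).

-¥836.75 billion

Government account inflow ¥371 billion: reserves −¥371B, deposits −¥371B.
Discount-window loan ¥110 billion: reserves +¥110B, deposits 0.
Asset sale (to non-banks) ¥124 billion: reserves −¥124B, deposits −¥124B.
FX sale ¥142.5 billion: reserves −¥142.5B, deposits 0.
OMO sale (to banks) ¥383.5 billion: reserves −¥383.5B, deposits 0.
Totals: Δreserves = −¥911B, Δdeposits = −¥495B.
Δrequired reserves = 15% × −¥495B = −¥74.25B.
Δexcess reserves = Δreserves − Δrequired = −¥911B − (−¥74.25B) = -¥836.75 billion.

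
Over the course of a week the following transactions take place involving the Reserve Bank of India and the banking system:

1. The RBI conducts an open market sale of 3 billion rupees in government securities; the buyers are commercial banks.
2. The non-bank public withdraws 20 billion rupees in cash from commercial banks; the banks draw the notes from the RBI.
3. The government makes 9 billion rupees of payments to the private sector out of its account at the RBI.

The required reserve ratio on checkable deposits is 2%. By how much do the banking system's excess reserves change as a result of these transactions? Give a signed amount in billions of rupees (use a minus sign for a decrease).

-13.78 billion

OMO sale (to banks) 3 billion rupees: reserves −3B, deposits 0.
Currency withdrawal 20 billion rupees: reserves −20B, deposits −20B.
Government spending 9 billion rupees: reserves +9B, deposits +9B.
Totals: Δreserves = −14B, Δdeposits = −11B.
Δrequired reserves = 2% × −11B = −0.22B.
Δexcess reserves = Δreserves − Δrequired = −14B − (−0.22B) = -13.78 billion.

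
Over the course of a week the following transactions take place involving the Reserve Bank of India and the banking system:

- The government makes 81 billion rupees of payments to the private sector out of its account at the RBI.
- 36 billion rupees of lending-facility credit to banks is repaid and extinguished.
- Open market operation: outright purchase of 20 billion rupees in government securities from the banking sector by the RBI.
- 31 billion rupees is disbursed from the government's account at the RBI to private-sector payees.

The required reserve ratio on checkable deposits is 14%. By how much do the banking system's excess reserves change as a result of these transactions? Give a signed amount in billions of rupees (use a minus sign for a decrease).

Government spending 81 billion rupees: reserves +81B, deposits +81B.
Discount-window repayment 36 billion rupees: reserves −36B, deposits 0.
OMO purchase (from banks) 20 billion rupees: reserves +20B, deposits 0.
Government spending 31 billion rupees: reserves +31B, deposits +31B.
Totals: Δreserves = +96B, Δdeposits = +112B.
Δrequired reserves = 14% × +112B = +15.68B.
Δexcess reserves = Δreserves − Δrequired = +96B − (+15.68B) = +80.32 billion.

+80.32 billion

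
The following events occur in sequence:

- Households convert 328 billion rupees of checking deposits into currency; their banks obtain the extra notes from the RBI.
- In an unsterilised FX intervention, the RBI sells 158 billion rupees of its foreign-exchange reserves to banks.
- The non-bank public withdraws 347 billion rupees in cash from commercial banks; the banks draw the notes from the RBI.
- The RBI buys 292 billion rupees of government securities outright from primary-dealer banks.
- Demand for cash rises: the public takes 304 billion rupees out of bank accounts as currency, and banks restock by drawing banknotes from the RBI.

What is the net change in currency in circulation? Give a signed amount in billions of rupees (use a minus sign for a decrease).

+979 billion

Currency withdrawal 328 billion rupees: notes leave the central bank → +328B.
FX sale 158 billion rupees: no currency enters or leaves circulation → 0.
Currency withdrawal 347 billion rupees: notes leave the central bank → +347B.
OMO purchase (from banks) 292 billion rupees: no currency enters or leaves circulation → 0.
Currency withdrawal 304 billion rupees: notes leave the central bank → +304B.
Net: 328 + 0 + 347 + 0 + 304 = +979 billion.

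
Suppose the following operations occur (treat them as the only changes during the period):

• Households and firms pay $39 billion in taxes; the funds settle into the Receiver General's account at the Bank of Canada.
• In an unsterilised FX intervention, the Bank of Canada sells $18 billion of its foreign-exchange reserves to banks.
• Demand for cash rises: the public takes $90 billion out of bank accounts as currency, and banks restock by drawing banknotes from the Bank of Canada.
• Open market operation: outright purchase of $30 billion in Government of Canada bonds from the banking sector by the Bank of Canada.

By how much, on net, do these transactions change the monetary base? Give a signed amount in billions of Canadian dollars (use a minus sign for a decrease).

-$27 billion

Government account inflow $39 billion: reserves shift to a non-base liability → −$39B.
FX sale $18 billion: Bank of Canada balance sheet contracts → −$18B.
Currency withdrawal $90 billion: just a shift between currency and reserves — both are base money → 0.
OMO purchase (from banks) $30 billion: Bank of Canada balance sheet expands → +$30B.
Net: −39 − 18 + 0 + 30 = -$27 billion.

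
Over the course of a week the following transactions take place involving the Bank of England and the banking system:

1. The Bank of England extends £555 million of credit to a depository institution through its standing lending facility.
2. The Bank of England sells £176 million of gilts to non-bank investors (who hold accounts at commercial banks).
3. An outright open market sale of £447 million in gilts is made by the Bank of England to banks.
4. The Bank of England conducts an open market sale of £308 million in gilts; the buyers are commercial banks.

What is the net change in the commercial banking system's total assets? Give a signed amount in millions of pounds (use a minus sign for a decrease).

+£379 million

Bank of England balance sheet:
  Assets:      Securities −£931M, Loans to banks +£555M
  Liabilities: Bank reserves −£376M
Commercial banking system:
  Assets:      Reserves at CB −£376M, Securities +£755M
  Liabilities: Checkable deposits −£176M, Borrowings from CB +£555M
Change in total bank assets = +£379 million.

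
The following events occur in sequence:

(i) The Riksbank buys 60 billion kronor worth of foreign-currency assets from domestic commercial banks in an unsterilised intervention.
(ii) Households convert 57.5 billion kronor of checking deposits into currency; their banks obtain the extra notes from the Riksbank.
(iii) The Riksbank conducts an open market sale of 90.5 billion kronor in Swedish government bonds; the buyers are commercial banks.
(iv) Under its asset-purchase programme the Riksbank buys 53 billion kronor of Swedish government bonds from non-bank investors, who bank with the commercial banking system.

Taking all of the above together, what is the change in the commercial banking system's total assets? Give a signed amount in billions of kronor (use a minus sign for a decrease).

-4.5 billion

FX purchase 60 billion kronor: just an asset swap on bank balance sheets → 0.
Currency withdrawal 57.5 billion kronor: bank balance sheets shrink → −57.5B.
OMO sale (to banks) 90.5 billion kronor: just an asset swap on bank balance sheets → 0.
Asset purchase (from non-banks) 53 billion kronor: bank balance sheets expand → +53B.
Net: 0 − 57.5 + 0 + 53 = -4.5 billion.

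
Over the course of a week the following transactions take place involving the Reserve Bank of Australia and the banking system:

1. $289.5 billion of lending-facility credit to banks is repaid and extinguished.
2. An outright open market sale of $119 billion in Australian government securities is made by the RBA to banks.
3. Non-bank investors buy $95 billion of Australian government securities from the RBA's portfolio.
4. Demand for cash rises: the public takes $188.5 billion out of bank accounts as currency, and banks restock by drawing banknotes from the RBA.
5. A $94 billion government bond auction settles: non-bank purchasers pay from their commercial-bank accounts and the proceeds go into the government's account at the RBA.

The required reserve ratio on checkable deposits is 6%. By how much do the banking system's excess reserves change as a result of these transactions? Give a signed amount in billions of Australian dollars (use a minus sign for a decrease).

-$763.35 billion

Discount-window repayment $289.5 billion: reserves −$289.5B, deposits 0.
OMO sale (to banks) $119 billion: reserves −$119B, deposits 0.
Asset sale (to non-banks) $95 billion: reserves −$95B, deposits −$95B.
Currency withdrawal $188.5 billion: reserves −$188.5B, deposits −$188.5B.
Government account inflow $94 billion: reserves −$94B, deposits −$94B.
Totals: Δreserves = −$786B, Δdeposits = −$377.5B.
Δrequired reserves = 6% × −$377.5B = −$22.65B.
Δexcess reserves = Δreserves − Δrequired = −$786B − (−$22.65B) = -$763.35 billion.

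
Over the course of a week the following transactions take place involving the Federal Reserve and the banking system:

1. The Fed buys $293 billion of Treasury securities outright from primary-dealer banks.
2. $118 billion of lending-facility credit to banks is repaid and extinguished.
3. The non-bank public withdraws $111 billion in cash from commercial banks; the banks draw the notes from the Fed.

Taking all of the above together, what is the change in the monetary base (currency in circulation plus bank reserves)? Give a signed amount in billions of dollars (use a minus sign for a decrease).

OMO purchase (from banks) $293 billion: Fed balance sheet expands → +$293B.
Discount-window repayment $118 billion: Fed balance sheet contracts → −$118B.
Currency withdrawal $111 billion: just a shift between currency and reserves — both are base money → 0.
Net: 293 − 118 + 0 = +$175 billion.

+$175 billion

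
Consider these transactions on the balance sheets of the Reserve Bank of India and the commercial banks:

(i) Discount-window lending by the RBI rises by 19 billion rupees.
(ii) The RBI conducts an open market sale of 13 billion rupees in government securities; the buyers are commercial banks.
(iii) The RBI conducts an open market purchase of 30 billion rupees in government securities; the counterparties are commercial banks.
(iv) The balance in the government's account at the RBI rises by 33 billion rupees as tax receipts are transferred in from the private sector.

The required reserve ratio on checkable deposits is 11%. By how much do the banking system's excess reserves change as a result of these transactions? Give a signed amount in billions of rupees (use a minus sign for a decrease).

Discount-window loan 19 billion rupees: reserves +19B, deposits 0.
OMO sale (to banks) 13 billion rupees: reserves −13B, deposits 0.
OMO purchase (from banks) 30 billion rupees: reserves +30B, deposits 0.
Government account inflow 33 billion rupees: reserves −33B, deposits −33B.
Totals: Δreserves = +3B, Δdeposits = −33B.
Δrequired reserves = 11% × −33B = −3.63B.
Δexcess reserves = Δreserves − Δrequired = +3B − (−3.63B) = +6.63 billion.

+6.63 billion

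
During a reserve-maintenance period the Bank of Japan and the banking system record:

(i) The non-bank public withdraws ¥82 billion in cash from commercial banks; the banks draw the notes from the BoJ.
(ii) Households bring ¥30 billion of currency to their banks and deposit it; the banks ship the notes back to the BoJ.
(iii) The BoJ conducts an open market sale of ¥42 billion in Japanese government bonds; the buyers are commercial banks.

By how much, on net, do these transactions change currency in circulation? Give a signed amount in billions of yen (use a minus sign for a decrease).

Currency withdrawal ¥82 billion: notes leave the central bank → +¥82B.
Currency deposit ¥30 billion: notes return to the central bank → −¥30B.
OMO sale (to banks) ¥42 billion: no currency enters or leaves circulation → 0.
Net: 82 − 30 + 0 = +¥52 billion.

+¥52 billion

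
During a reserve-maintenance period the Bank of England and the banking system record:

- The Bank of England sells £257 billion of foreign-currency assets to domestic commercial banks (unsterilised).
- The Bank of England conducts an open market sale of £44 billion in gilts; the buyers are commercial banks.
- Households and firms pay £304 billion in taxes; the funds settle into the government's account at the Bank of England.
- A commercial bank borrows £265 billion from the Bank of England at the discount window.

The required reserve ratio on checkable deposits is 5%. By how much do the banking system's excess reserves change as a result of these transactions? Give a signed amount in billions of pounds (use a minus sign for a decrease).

-£324.8 billion

FX sale £257 billion: reserves −£257B, deposits 0.
OMO sale (to banks) £44 billion: reserves −£44B, deposits 0.
Government account inflow £304 billion: reserves −£304B, deposits −£304B.
Discount-window loan £265 billion: reserves +£265B, deposits 0.
Totals: Δreserves = −£340B, Δdeposits = −£304B.
Δrequired reserves = 5% × −£304B = −£15.2B.
Δexcess reserves = Δreserves − Δrequired = −£340B − (−£15.2B) = -£324.8 billion.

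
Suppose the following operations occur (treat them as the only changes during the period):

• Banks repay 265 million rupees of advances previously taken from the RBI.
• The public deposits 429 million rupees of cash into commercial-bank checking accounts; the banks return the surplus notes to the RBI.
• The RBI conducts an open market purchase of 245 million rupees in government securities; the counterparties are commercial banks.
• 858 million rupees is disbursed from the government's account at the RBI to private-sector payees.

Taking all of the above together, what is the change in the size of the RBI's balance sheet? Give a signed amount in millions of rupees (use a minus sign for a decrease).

-20 million

RBI balance sheet:
  Assets:      Securities +245M, Loans to banks −265M
  Liabilities: Bank reserves +1267M, Currency in circulation −429M, Government deposits −858M
Change in total RBI assets = -20 million.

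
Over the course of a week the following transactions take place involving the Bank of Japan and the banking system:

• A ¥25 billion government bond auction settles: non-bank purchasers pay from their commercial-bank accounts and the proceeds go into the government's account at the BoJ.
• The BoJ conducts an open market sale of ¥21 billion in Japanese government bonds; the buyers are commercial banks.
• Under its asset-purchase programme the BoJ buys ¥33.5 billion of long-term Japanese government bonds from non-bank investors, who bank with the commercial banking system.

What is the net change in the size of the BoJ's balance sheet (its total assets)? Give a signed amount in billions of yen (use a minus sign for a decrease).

BoJ balance sheet:
  Assets:      Securities +¥12.5B
  Liabilities: Bank reserves −¥12.5B, Government deposits +¥25B
Change in total BoJ assets = +¥12.5 billion.

+¥12.5 billion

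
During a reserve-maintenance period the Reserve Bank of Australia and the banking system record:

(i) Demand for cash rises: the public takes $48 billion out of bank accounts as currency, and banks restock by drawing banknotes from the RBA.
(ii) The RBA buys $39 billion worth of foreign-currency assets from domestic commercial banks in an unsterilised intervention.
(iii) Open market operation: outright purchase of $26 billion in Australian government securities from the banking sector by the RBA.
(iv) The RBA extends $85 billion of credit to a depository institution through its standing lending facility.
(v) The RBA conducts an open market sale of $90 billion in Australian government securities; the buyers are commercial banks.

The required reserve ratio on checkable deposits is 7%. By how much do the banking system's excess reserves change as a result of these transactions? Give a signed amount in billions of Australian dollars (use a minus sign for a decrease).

+$15.36 billion

Currency withdrawal $48 billion: reserves −$48B, deposits −$48B.
FX purchase $39 billion: reserves +$39B, deposits 0.
OMO purchase (from banks) $26 billion: reserves +$26B, deposits 0.
Discount-window loan $85 billion: reserves +$85B, deposits 0.
OMO sale (to banks) $90 billion: reserves −$90B, deposits 0.
Totals: Δreserves = +$12B, Δdeposits = −$48B.
Δrequired reserves = 7% × −$48B = −$3.36B.
Δexcess reserves = Δreserves − Δrequired = +$12B − (−$3.36B) = +$15.36 billion.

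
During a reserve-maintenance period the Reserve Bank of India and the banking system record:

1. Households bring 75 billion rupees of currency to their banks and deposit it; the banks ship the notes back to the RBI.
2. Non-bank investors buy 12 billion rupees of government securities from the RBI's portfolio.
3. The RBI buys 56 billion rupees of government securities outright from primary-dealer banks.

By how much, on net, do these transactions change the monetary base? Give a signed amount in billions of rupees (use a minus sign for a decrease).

+44 billion

Currency deposit 75 billion rupees: just a shift between currency and reserves — both are base money → 0.
Asset sale (to non-banks) 12 billion rupees: RBI balance sheet contracts → −12B.
OMO purchase (from banks) 56 billion rupees: RBI balance sheet expands → +56B.
Net: 0 − 12 + 56 = +44 billion.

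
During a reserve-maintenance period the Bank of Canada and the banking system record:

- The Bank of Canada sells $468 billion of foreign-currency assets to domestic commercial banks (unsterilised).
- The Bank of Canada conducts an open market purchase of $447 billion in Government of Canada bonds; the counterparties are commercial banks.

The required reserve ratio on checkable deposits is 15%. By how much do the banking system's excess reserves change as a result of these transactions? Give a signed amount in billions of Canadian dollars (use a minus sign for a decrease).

FX sale $468 billion: reserves −$468B, deposits 0.
OMO purchase (from banks) $447 billion: reserves +$447B, deposits 0.
Totals: Δreserves = −$21B, Δdeposits = 0.
Δrequired reserves = 15% × 0 = 0.
Δexcess reserves = Δreserves − Δrequired = −$21B − (0) = -$21 billion.

-$21 billion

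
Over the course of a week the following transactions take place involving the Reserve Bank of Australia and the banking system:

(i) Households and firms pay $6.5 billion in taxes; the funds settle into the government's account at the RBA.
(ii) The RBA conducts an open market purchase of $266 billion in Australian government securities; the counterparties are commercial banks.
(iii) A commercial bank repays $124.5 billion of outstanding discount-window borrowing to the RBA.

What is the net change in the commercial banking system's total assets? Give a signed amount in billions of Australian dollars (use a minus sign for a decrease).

-$131 billion

Government account inflow $6.5 billion: bank balance sheets shrink → −$6.5B.
OMO purchase (from banks) $266 billion: just an asset swap on bank balance sheets → 0.
Discount-window repayment $124.5 billion: bank balance sheets shrink → −$124.5B.
Net: −6.5 + 0 − 124.5 = -$131 billion.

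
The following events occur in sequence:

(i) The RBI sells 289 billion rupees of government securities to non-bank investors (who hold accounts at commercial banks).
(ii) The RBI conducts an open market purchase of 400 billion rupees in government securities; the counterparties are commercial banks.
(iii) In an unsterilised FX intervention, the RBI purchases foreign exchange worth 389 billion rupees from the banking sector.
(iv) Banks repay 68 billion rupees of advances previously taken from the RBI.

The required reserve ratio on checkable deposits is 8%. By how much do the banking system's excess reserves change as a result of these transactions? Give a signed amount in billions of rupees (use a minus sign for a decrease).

Asset sale (to non-banks) 289 billion rupees: reserves −289B, deposits −289B.
OMO purchase (from banks) 400 billion rupees: reserves +400B, deposits 0.
FX purchase 389 billion rupees: reserves +389B, deposits 0.
Discount-window repayment 68 billion rupees: reserves −68B, deposits 0.
Totals: Δreserves = +432B, Δdeposits = −289B.
Δrequired reserves = 8% × −289B = −23.12B.
Δexcess reserves = Δreserves − Δrequired = +432B − (−23.12B) = +455.12 billion.

+455.12 billion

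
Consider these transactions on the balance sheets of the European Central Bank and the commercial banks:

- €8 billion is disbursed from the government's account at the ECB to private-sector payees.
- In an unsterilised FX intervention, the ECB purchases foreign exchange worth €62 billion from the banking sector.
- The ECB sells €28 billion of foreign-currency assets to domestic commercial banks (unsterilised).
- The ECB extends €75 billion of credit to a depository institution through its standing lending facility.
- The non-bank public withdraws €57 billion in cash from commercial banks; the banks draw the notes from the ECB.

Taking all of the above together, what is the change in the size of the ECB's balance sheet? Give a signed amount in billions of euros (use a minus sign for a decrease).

Government spending €8 billion: only the composition of liabilities changes → 0.
FX purchase €62 billion: an ECB asset is acquired → +€62B.
FX sale €28 billion: an ECB asset is shed → −€28B.
Discount-window loan €75 billion: an ECB asset is acquired → +€75B.
Currency withdrawal €57 billion: only the composition of liabilities changes → 0.
Net: 0 + 62 − 28 + 75 + 0 = +€109 billion.

+€109 billion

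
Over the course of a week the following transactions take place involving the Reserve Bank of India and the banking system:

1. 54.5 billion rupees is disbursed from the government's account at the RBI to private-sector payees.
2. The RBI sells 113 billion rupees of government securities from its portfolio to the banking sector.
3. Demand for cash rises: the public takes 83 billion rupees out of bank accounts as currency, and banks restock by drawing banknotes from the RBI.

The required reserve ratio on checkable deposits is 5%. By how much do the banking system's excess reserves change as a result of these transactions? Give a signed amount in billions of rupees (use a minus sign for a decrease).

-140.075 billion

Government spending 54.5 billion rupees: reserves +54.5B, deposits +54.5B.
OMO sale (to banks) 113 billion rupees: reserves −113B, deposits 0.
Currency withdrawal 83 billion rupees: reserves −83B, deposits −83B.
Totals: Δreserves = −141.5B, Δdeposits = −28.5B.
Δrequired reserves = 5% × −28.5B = −1.425B.
Δexcess reserves = Δreserves − Δrequired = −141.5B − (−1.425B) = -140.075 billion.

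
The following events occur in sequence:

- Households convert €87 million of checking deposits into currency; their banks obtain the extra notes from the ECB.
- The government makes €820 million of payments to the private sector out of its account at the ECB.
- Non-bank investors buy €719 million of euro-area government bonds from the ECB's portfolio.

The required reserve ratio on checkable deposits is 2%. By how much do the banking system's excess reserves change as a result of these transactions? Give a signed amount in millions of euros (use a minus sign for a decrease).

+€13.72 million

Currency withdrawal €87 million: reserves −€87M, deposits −€87M.
Government spending €820 million: reserves +€820M, deposits +€820M.
Asset sale (to non-banks) €719 million: reserves −€719M, deposits −€719M.
Totals: Δreserves = +€14M, Δdeposits = +€14M.
Δrequired reserves = 2% × +€14M = +€0.28M.
Δexcess reserves = Δreserves − Δrequired = +€14M − (+€0.28M) = +€13.72 million.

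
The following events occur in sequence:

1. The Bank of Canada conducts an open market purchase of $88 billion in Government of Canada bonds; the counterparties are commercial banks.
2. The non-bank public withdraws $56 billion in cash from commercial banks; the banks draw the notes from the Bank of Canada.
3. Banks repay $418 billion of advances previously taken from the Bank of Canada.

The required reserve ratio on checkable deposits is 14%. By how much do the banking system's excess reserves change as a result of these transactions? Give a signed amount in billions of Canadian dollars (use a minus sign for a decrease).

OMO purchase (from banks) $88 billion: reserves +$88B, deposits 0.
Currency withdrawal $56 billion: reserves −$56B, deposits −$56B.
Discount-window repayment $418 billion: reserves −$418B, deposits 0.
Totals: Δreserves = −$386B, Δdeposits = −$56B.
Δrequired reserves = 14% × −$56B = −$7.84B.
Δexcess reserves = Δreserves − Δrequired = −$386B − (−$7.84B) = -$378.16 billion.

-$378.16 billion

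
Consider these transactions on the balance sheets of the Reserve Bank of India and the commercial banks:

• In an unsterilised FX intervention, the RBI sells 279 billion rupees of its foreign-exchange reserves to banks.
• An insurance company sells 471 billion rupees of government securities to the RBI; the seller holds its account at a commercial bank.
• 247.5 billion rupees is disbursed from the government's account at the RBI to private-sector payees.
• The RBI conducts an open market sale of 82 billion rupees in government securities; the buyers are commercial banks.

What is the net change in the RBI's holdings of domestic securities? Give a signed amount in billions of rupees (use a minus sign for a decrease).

+389 billion

FX sale 279 billion rupees: the RBI's securities portfolio is untouched → 0.
Asset purchase (from non-banks) 471 billion rupees: securities added to the RBI's portfolio → +471B.
Government spending 247.5 billion rupees: the RBI's securities portfolio is untouched → 0.
OMO sale (to banks) 82 billion rupees: securities removed from the RBI's portfolio → −82B.
Net: 0 + 471 + 0 − 82 = +389 billion.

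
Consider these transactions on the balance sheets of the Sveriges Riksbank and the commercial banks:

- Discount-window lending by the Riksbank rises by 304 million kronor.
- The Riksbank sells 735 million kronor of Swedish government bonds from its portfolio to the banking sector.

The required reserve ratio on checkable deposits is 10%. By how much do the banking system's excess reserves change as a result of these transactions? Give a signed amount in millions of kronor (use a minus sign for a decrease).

-431 million

Discount-window loan 304 million kronor: reserves +304M, deposits 0.
OMO sale (to banks) 735 million kronor: reserves −735M, deposits 0.
Totals: Δreserves = −431M, Δdeposits = 0.
Δrequired reserves = 10% × 0 = 0.
Δexcess reserves = Δreserves − Δrequired = −431M − (0) = -431 million.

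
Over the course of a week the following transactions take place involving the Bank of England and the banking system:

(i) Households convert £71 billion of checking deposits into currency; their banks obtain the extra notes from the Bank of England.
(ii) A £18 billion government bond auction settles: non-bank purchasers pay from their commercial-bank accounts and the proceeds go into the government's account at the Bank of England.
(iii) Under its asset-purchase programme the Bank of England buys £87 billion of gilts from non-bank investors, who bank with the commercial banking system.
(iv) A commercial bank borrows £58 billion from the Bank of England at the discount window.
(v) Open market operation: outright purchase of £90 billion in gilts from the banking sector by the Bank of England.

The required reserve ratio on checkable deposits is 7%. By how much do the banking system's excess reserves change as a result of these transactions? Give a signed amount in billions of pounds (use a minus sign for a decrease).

+£146.14 billion

Currency withdrawal £71 billion: reserves −£71B, deposits −£71B.
Government account inflow £18 billion: reserves −£18B, deposits −£18B.
Asset purchase (from non-banks) £87 billion: reserves +£87B, deposits +£87B.
Discount-window loan £58 billion: reserves +£58B, deposits 0.
OMO purchase (from banks) £90 billion: reserves +£90B, deposits 0.
Totals: Δreserves = +£146B, Δdeposits = −£2B.
Δrequired reserves = 7% × −£2B = −£0.14B.
Δexcess reserves = Δreserves − Δrequired = +£146B − (−£0.14B) = +£146.14 billion.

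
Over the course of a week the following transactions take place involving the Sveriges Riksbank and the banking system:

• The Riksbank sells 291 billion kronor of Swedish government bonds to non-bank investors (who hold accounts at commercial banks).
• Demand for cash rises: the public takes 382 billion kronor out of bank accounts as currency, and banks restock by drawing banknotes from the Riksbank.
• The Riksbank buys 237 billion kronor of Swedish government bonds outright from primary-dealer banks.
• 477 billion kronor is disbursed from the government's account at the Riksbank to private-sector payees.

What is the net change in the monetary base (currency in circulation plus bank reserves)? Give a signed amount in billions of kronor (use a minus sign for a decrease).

Asset sale (to non-banks) 291 billion kronor: Riksbank balance sheet contracts → −291B.
Currency withdrawal 382 billion kronor: just a shift between currency and reserves — both are base money → 0.
OMO purchase (from banks) 237 billion kronor: Riksbank balance sheet expands → +237B.
Government spending 477 billion kronor: a non-base liability converts back to reserves → +477B.
Net: −291 + 0 + 237 + 477 = +423 billion.

+423 billion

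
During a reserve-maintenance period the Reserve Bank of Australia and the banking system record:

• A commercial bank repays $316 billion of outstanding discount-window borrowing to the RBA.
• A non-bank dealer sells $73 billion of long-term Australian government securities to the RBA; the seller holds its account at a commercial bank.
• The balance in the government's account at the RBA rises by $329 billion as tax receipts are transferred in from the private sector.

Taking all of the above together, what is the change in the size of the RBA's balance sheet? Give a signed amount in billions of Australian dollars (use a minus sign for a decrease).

-$243 billion

Discount-window repayment $316 billion: an RBA asset is shed → −$316B.
Asset purchase (from non-banks) $73 billion: an RBA asset is acquired → +$73B.
Government account inflow $329 billion: only the composition of liabilities changes → 0.
Net: −316 + 73 + 0 = -$243 billion.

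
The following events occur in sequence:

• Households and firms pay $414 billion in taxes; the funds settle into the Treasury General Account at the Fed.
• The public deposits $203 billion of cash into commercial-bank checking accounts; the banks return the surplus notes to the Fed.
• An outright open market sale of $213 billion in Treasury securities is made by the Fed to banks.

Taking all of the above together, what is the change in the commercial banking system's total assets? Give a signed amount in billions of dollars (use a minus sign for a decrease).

Fed balance sheet:
  Assets:      Securities −$213B
  Liabilities: Bank reserves −$424B, Currency in circulation −$203B, Government deposits +$414B
Commercial banking system:
  Assets:      Reserves at CB −$424B, Securities +$213B
  Liabilities: Checkable deposits −$211B
Change in total bank assets = -$211 billion.

-$211 billion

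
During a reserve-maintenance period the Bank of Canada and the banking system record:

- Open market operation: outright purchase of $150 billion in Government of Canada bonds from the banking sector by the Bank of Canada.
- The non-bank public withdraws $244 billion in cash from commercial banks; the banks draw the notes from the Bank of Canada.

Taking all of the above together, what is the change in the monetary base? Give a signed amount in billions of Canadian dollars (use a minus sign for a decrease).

+$150 billion

OMO purchase (from banks) $150 billion: Bank of Canada balance sheet expands → +$150B.
Currency withdrawal $244 billion: just a shift between currency and reserves — both are base money → 0.
Net: 150 + 0 = +$150 billion.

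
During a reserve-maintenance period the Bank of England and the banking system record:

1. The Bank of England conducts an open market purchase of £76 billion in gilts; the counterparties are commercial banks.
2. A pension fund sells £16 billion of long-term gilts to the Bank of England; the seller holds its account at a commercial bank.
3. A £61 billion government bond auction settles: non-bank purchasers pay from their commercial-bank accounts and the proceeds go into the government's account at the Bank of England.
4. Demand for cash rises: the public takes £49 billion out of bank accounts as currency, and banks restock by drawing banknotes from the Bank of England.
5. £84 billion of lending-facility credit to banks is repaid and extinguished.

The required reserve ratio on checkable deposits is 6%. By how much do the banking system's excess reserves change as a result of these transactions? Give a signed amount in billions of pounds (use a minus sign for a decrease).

OMO purchase (from banks) £76 billion: reserves +£76B, deposits 0.
Asset purchase (from non-banks) £16 billion: reserves +£16B, deposits +£16B.
Government account inflow £61 billion: reserves −£61B, deposits −£61B.
Currency withdrawal £49 billion: reserves −£49B, deposits −£49B.
Discount-window repayment £84 billion: reserves −£84B, deposits 0.
Totals: Δreserves = −£102B, Δdeposits = −£94B.
Δrequired reserves = 6% × −£94B = −£5.64B.
Δexcess reserves = Δreserves − Δrequired = −£102B − (−£5.64B) = -£96.36 billion.

-£96.36 billion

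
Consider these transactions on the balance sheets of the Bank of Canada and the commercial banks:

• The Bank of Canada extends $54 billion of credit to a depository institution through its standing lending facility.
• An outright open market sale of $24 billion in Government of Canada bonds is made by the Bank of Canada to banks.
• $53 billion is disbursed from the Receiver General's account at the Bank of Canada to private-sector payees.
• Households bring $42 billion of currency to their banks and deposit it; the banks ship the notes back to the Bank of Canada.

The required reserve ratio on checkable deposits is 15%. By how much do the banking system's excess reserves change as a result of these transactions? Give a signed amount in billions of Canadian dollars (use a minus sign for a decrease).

Discount-window loan $54 billion: reserves +$54B, deposits 0.
OMO sale (to banks) $24 billion: reserves −$24B, deposits 0.
Government spending $53 billion: reserves +$53B, deposits +$53B.
Currency deposit $42 billion: reserves +$42B, deposits +$42B.
Totals: Δreserves = +$125B, Δdeposits = +$95B.
Δrequired reserves = 15% × +$95B = +$14.25B.
Δexcess reserves = Δreserves − Δrequired = +$125B − (+$14.25B) = +$110.75 billion.

+$110.75 billion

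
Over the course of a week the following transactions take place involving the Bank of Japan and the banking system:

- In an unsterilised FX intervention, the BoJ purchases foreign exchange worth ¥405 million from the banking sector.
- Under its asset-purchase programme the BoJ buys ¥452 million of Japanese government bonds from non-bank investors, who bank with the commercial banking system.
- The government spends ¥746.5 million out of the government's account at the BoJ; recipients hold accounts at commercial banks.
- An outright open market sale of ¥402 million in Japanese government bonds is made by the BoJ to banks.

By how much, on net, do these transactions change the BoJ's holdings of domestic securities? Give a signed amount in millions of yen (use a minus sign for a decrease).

+¥50 million

FX purchase ¥405 million: the BoJ's securities portfolio is untouched → 0.
Asset purchase (from non-banks) ¥452 million: securities added to the BoJ's portfolio → +¥452M.
Government spending ¥746.5 million: the BoJ's securities portfolio is untouched → 0.
OMO sale (to banks) ¥402 million: securities removed from the BoJ's portfolio → −¥402M.
Net: 0 + 452 + 0 − 402 = +¥50 million.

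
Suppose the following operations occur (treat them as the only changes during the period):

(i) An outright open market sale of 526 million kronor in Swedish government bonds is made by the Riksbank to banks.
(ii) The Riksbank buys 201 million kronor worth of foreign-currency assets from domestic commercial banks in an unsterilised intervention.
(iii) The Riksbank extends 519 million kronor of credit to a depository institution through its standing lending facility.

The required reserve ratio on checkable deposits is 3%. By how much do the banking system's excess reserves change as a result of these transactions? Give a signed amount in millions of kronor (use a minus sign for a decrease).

+194 million

OMO sale (to banks) 526 million kronor: reserves −526M, deposits 0.
FX purchase 201 million kronor: reserves +201M, deposits 0.
Discount-window loan 519 million kronor: reserves +519M, deposits 0.
Totals: Δreserves = +194M, Δdeposits = 0.
Δrequired reserves = 3% × 0 = 0.
Δexcess reserves = Δreserves − Δrequired = +194M − (0) = +194 million.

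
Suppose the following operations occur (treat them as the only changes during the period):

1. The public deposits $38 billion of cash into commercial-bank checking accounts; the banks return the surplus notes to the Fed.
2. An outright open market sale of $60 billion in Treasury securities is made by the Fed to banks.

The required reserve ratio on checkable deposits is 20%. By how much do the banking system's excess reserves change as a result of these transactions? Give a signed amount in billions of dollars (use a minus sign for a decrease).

-$29.6 billion

Currency deposit $38 billion: reserves +$38B, deposits +$38B.
OMO sale (to banks) $60 billion: reserves −$60B, deposits 0.
Totals: Δreserves = −$22B, Δdeposits = +$38B.
Δrequired reserves = 20% × +$38B = +$7.6B.
Δexcess reserves = Δreserves − Δrequired = −$22B − (+$7.6B) = -$29.6 billion.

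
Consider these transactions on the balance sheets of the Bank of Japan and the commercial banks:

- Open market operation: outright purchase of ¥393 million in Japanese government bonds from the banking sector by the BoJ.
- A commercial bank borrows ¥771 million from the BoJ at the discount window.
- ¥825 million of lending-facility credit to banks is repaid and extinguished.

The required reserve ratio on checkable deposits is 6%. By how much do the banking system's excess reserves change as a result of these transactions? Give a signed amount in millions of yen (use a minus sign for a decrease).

+¥339 million

OMO purchase (from banks) ¥393 million: reserves +¥393M, deposits 0.
Discount-window loan ¥771 million: reserves +¥771M, deposits 0.
Discount-window repayment ¥825 million: reserves −¥825M, deposits 0.
Totals: Δreserves = +¥339M, Δdeposits = 0.
Δrequired reserves = 6% × 0 = 0.
Δexcess reserves = Δreserves − Δrequired = +¥339M − (0) = +¥339 million.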